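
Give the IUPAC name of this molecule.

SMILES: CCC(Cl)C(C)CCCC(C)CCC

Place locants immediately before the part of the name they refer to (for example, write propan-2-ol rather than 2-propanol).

The longest carbon chain is 11 atoms: the parent is undecane.
Number the chain so that the substituent locant set {3,4,8} is lower than {4,8,9} at the first point of difference.
With this numbering: a chloro group at C-3; methyl groups at C-4 and C-8.
Substituent prefixes are cited in alphabetical order (multiplying prefixes like di-/tri- are ignored for ordering).
Putting it together: 3-chloro-4,8-dimethylundecane.

3-chloro-4,8-dimethylundecane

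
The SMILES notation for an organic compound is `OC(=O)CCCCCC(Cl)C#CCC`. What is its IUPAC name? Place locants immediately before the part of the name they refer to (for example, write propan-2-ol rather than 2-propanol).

7-chloroundec-8-ynoic acid

The longest carbon chain that includes the –COOH group and the multiple bond has 11 carbons, so the parent hydride is undecane.
A carboxylic acid (terminal –COOH) is the principal characteristic group, giving the suffix -oic acid.
The chain contains a C≡C triple bond, so the unsaturation ending is -yne.
Number the chain so that the carboxylic acid carbon is C-1 by definition.
With this numbering: the triple bond between C-8 and C-9; a chloro group at C-7.
Putting it together: 7-chloroundec-8-ynoic acid.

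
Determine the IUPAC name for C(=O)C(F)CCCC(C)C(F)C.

2,7-difluoro-6-methyloctanal

Counting along the main chain through the –CHO group gives 8 carbons: the parent is octane.
An aldehyde (terminal –CHO) is the principal characteristic group, giving the suffix -al.
Number the chain so that the aldehyde carbon is C-1 by definition.
This places fluoro groups at C-2 and C-7; a methyl group at C-6.
Substituent prefixes are cited in alphabetical order (multiplying prefixes like di-/tri- are ignored for ordering).
Putting it together: 2,7-difluoro-6-methyloctanal.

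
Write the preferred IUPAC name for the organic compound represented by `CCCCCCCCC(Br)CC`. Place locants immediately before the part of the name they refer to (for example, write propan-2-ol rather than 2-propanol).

3-bromoundecane

The parent chain contains 11 carbons (undecane).
Choose the numbering such that the substituent locant set {3} is lower than {9} at the first point of difference.
This places a bromo group at C-3.
Assembling the pieces gives 3-bromoundecane.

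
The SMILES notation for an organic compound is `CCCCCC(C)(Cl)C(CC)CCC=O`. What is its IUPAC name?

5-chloro-4-ethyl-5-methyldecanal

The longest carbon chain that includes the –CHO group has 10 carbons, so the parent hydride is decane.
The highest-priority functional group is an aldehyde (terminal –CHO), so the name ends in -al.
Choose the numbering such that the aldehyde carbon is C-1 by definition.
With this numbering: a chloro group at C-5; an ethyl group at C-4; a methyl group at C-5.
The substituents are ordered alphabetically, ignoring any di-/tri- multipliers.
Assembling the pieces gives 5-chloro-4-ethyl-5-methyldecanal.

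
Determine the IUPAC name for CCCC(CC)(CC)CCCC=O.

5,5-diethyloctanal

The longest carbon chain that includes the –CHO group has 8 carbons, so the parent hydride is octane.
The highest-priority functional group is an aldehyde (terminal –CHO), so the name ends in -al.
The numbering direction is chosen so that the aldehyde carbon is C-1 by definition.
With this numbering: two ethyl groups at C-5.
Assembling the pieces gives 5,5-diethyloctanal.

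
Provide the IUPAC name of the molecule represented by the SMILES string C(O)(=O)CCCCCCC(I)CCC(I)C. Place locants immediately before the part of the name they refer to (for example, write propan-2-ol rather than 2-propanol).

Counting along the main chain through the –COOH group gives 12 carbons: the parent is dodecane.
The highest-priority functional group is a carboxylic acid (terminal –COOH), so the name ends in -oic acid.
The numbering direction is chosen so that the carboxylic acid carbon is C-1 by definition.
With this numbering: iodo groups at C-8 and C-11.
Putting it together: 8,11-diiodododecanoic acid.

8,11-diiodododecanoic acid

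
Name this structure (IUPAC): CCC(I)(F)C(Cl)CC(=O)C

4-chloro-5-fluoro-5-iodoheptan-2-one

The longest carbon chain that includes the carbonyl has 7 carbons, so the parent hydride is heptane.
The highest-priority functional group is a ketone (C=O on an internal carbon), so the name ends in -one.
The numbering direction is chosen so that numbering from this end puts the carbonyl group at C-2 rather than C-6.
This places the carbonyl at C-2; a chloro group at C-4; a fluoro group at C-5; an iodo group at C-5.
Prefixes are listed alphabetically: chloro, fluoro, iodo.
Putting it together: 4-chloro-5-fluoro-5-iodoheptan-2-one.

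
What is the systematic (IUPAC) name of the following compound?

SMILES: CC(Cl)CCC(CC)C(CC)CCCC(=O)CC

11-chloro-7,8-diethyldodecan-3-one

The longest chain bearing the carbonyl is 12 carbons long (dodecane).
The principal characteristic group is a ketone (C=O on an internal carbon), named with the suffix -one.
The numbering direction is chosen so that numbering from this end puts the carbonyl group at C-3 rather than C-10.
This places the carbonyl at C-3; a chloro group at C-11; ethyl groups at C-7 and C-8.
Substituent prefixes are cited in alphabetical order (multiplying prefixes like di-/tri- are ignored for ordering).
The name is 11-chloro-7,8-diethyldodecan-3-one.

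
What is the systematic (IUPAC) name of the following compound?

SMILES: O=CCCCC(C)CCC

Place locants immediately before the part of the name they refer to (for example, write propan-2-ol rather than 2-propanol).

5-methyloctanal

Counting along the main chain through the –CHO group gives 8 carbons: the parent is octane.
The highest-priority functional group is an aldehyde (terminal –CHO), so the name ends in -al.
The numbering direction is chosen so that the aldehyde carbon is C-1 by definition.
With this numbering: a methyl group at C-5.
Putting it together: 5-methyloctanal.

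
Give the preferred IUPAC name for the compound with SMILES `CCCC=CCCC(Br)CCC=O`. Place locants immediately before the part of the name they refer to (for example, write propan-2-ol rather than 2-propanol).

4-bromoundec-7-enal

Counting along the main chain through the –CHO group and the multiple bond gives 11 carbons: the parent is undecane.
The principal characteristic group is an aldehyde (terminal –CHO), named with the suffix -al.
The chain contains a C=C double bond, so the unsaturation ending is -ene.
Choose the numbering such that the aldehyde carbon is C-1 by definition.
This places the double bond between C-7 and C-8; a bromo group at C-4.
Putting it together: 4-bromoundec-7-enal.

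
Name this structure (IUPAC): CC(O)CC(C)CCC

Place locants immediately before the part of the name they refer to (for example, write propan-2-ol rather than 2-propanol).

4-methylheptan-2-ol

The longest carbon chain that includes the –OH group has 7 carbons, so the parent hydride is heptane.
An alcohol (–OH) is the principal characteristic group, giving the suffix -ol.
The numbering direction is chosen so that numbering from this end puts the hydroxyl group at C-2 rather than C-6.
This places the hydroxyl at C-2; a methyl group at C-4.
Putting it together: 4-methylheptan-2-ol.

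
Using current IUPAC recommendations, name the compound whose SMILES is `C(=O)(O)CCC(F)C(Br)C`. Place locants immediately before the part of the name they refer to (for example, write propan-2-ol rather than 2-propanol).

5-bromo-4-fluorohexanoic acid

The longest chain bearing the –COOH group is 6 carbons long (hexane).
The principal characteristic group is a carboxylic acid (terminal –COOH), named with the suffix -oic acid.
Number the chain so that the carboxylic acid carbon is C-1 by definition.
That gives a bromo group at C-5; a fluoro group at C-4.
Prefixes are listed alphabetically: bromo, fluoro.
Assembling the pieces gives 5-bromo-4-fluorohexanoic acid.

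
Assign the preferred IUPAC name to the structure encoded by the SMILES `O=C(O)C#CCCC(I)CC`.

The longest carbon chain that includes the –COOH group and the multiple bond has 8 carbons, so the parent hydride is octane.
The principal characteristic group is a carboxylic acid (terminal –COOH), named with the suffix -oic acid.
There is one C≡C triple bond, indicated by the ending -yne.
The numbering direction is chosen so that the carboxylic acid carbon is C-1 by definition.
That gives the triple bond between C-2 and C-3; an iodo group at C-6.
The name is 6-iodooct-2-ynoic acid.

6-iodooct-2-ynoic acid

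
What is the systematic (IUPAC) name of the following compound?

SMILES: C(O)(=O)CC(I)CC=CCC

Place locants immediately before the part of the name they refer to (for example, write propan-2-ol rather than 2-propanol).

Counting along the main chain through the –COOH group and the multiple bond gives 8 carbons: the parent is octane.
The principal characteristic group is a carboxylic acid (terminal –COOH), named with the suffix -oic acid.
There is one C=C double bond, indicated by the ending -ene.
The numbering direction is chosen so that the carboxylic acid carbon is C-1 by definition.
That gives the double bond between C-5 and C-6; an iodo group at C-3.
Putting it together: 3-iodooct-5-enoic acid.

3-iodooct-5-enoic acid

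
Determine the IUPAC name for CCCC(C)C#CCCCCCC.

4-methyldodec-5-yne

Counting along the main chain through the multiple bond gives 12 carbons: the parent is dodecane.
A C≡C triple bond in the chain gives the infix -yne-.
The numbering direction is chosen so that numbering from this end puts the triple bond at C-5 rather than C-7.
That gives the triple bond between C-5 and C-6; a methyl group at C-4.
Putting it together: 4-methyldodec-5-yne.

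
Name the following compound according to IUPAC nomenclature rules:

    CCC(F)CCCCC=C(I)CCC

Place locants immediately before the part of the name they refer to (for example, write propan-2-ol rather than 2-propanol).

Counting along the main chain through the multiple bond gives 12 carbons: the parent is dodecane.
There is one C=C double bond, indicated by the ending -ene.
The numbering direction is chosen so that numbering from this end puts the double bond at C-4 rather than C-8.
This places the double bond between C-4 and C-5; a fluoro group at C-10; an iodo group at C-4.
Prefixes are listed alphabetically: fluoro, iodo.
Putting it together: 10-fluoro-4-iodododec-4-ene.

10-fluoro-4-iodododec-4-ene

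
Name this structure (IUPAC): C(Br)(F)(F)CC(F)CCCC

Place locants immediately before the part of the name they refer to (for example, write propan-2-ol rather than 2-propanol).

The parent chain contains 7 carbons (heptane).
The numbering direction is chosen so that the substituent locant set {1,1,1,3} is lower than {5,7,7,7} at the first point of difference.
That gives a bromo group at C-1; fluoro groups at C-1 (×2) and C-3.
Prefixes are listed alphabetically: bromo, fluoro.
Assembling the pieces gives 1-bromo-1,1,3-trifluoroheptane.

1-bromo-1,1,3-trifluoroheptane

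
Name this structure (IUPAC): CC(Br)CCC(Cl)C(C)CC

2-bromo-5-chloro-6-methyloctane

The longest carbon chain is 8 atoms: the parent is octane.
Choose the numbering such that the substituent locant set {2,5,6} is lower than {3,4,7} at the first point of difference.
With this numbering: a bromo group at C-2; a chloro group at C-5; a methyl group at C-6.
The substituents are ordered alphabetically, ignoring any di-/tri- multipliers.
The name is 2-bromo-5-chloro-6-methyloctane.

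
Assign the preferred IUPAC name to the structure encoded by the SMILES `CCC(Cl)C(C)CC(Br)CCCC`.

The longest continuous carbon chain has 10 atoms, so the parent hydride is decane.
The numbering direction is chosen so that the substituent locant set {3,4,6} is lower than {5,7,8} at the first point of difference.
That gives a bromo group at C-6; a chloro group at C-3; a methyl group at C-4.
The substituents are ordered alphabetically, ignoring any di-/tri- multipliers.
Putting it together: 6-bromo-3-chloro-4-methyldecane.

6-bromo-3-chloro-4-methyldecane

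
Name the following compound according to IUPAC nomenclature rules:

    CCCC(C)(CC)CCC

The longest continuous carbon chain has 7 atoms, so the parent hydride is heptane.
Both numbering directions give the same locant set; either may be used.
With this numbering: an ethyl group at C-4; a methyl group at C-4.
Substituent prefixes are cited in alphabetical order (multiplying prefixes like di-/tri- are ignored for ordering).
Assembling the pieces gives 4-ethyl-4-methylheptane.

4-ethyl-4-methylheptane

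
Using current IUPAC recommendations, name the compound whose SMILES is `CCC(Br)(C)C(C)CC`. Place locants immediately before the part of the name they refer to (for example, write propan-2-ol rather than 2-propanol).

The longest carbon chain is 6 atoms: the parent is hexane.
Number the chain so that the substituent locant set {3,3,4} is lower than {3,4,4} at the first point of difference.
This places a bromo group at C-3; methyl groups at C-3 and C-4.
The substituents are ordered alphabetically, ignoring any di-/tri- multipliers.
Assembling the pieces gives 3-bromo-3,4-dimethylhexane.

3-bromo-3,4-dimethylhexane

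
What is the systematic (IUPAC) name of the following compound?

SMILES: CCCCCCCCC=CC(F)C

The longest chain bearing the multiple bond is 12 carbons long (dodecane).
The chain contains a C=C double bond, so the unsaturation ending is -ene.
Number the chain so that numbering from this end puts the double bond at C-3 rather than C-9.
That gives the double bond between C-3 and C-4; a fluoro group at C-2.
Assembling the pieces gives 2-fluorododec-3-ene.

2-fluorododec-3-ene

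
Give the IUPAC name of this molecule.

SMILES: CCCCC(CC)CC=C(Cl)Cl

1,1-dichloro-4-ethyloct-1-ene

The longest carbon chain that includes the multiple bond has 8 carbons, so the parent hydride is octane.
There is one C=C double bond, indicated by the ending -ene.
Choose the numbering such that numbering from this end puts the double bond at C-1 rather than C-7.
This places the double bond between C-1 and C-2; two chloro groups at C-1; an ethyl group at C-4.
The substituents are ordered alphabetically, ignoring any di-/tri- multipliers.
The name is 1,1-dichloro-4-ethyloct-1-ene.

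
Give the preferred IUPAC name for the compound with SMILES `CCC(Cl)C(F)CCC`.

3-chloro-4-fluoroheptane

The longest continuous carbon chain has 7 atoms, so the parent hydride is heptane.
The numbering direction is chosen so that the substituent locant set {3,4} is lower than {4,5} at the first point of difference.
That gives a chloro group at C-3; a fluoro group at C-4.
Substituent prefixes are cited in alphabetical order (multiplying prefixes like di-/tri- are ignored for ordering).
Putting it together: 3-chloro-4-fluoroheptane.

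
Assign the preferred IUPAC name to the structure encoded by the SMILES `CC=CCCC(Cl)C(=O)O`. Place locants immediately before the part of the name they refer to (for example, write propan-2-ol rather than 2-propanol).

Counting along the main chain through the –COOH group and the multiple bond gives 7 carbons: the parent is heptane.
A carboxylic acid (terminal –COOH) is the principal characteristic group, giving the suffix -oic acid.
There is one C=C double bond, indicated by the ending -ene.
Number the chain so that the carboxylic acid carbon is C-1 by definition.
With this numbering: the double bond between C-5 and C-6; a chloro group at C-2.
Putting it together: 2-chlorohept-5-enoic acid.

2-chlorohept-5-enoic acid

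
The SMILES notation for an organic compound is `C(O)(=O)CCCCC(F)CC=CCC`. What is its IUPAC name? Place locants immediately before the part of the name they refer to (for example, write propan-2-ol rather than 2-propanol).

Counting along the main chain through the –COOH group and the multiple bond gives 11 carbons: the parent is undecane.
The principal characteristic group is a carboxylic acid (terminal –COOH), named with the suffix -oic acid.
The chain contains a C=C double bond, so the unsaturation ending is -ene.
Choose the numbering such that the carboxylic acid carbon is C-1 by definition.
This places the double bond between C-8 and C-9; a fluoro group at C-6.
Assembling the pieces gives 6-fluoroundec-8-enoic acid.

6-fluoroundec-8-enoic acid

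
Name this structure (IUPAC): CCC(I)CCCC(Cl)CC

The longest carbon chain is 9 atoms: the parent is nonane.
The numbering direction is chosen so that the locant sets are identical either way, so the alphabetically earlier chloro substituent takes the lower locant (3 rather than 7).
That gives a chloro group at C-3; an iodo group at C-7.
The substituents are ordered alphabetically, ignoring any di-/tri- multipliers.
The name is 3-chloro-7-iodononane.

3-chloro-7-iodononane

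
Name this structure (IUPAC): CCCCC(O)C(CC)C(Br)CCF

3-bromo-4-ethyl-1-fluorononan-5-ol

The longest chain bearing the –OH group is 9 carbons long (nonane).
An alcohol (–OH) is the principal characteristic group, giving the suffix -ol.
Choose the numbering such that the substituent locant set {1,3,4} is lower than {6,7,9} at the first point of difference.
This places the hydroxyl at C-5; a bromo group at C-3; an ethyl group at C-4; a fluoro group at C-1.
Substituent prefixes are cited in alphabetical order (multiplying prefixes like di-/tri- are ignored for ordering).
The name is 3-bromo-4-ethyl-1-fluorononan-5-ol.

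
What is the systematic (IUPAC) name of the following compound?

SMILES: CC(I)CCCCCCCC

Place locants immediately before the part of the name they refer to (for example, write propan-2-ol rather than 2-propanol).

2-iododecane

The longest carbon chain is 10 atoms: the parent is decane.
The numbering direction is chosen so that the substituent locant set {2} is lower than {9} at the first point of difference.
With this numbering: an iodo group at C-2.
Putting it together: 2-iododecane.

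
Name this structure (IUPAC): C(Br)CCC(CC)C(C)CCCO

The longest carbon chain that includes the –OH group has 8 carbons, so the parent hydride is octane.
The highest-priority functional group is an alcohol (–OH), so the name ends in -ol.
Choose the numbering such that numbering from this end puts the hydroxyl group at C-1 rather than C-8.
With this numbering: the hydroxyl at C-1; a bromo group at C-8; an ethyl group at C-5; a methyl group at C-4.
Substituent prefixes are cited in alphabetical order (multiplying prefixes like di-/tri- are ignored for ordering).
The name is 8-bromo-5-ethyl-4-methyloctan-1-ol.

8-bromo-5-ethyl-4-methyloctan-1-ol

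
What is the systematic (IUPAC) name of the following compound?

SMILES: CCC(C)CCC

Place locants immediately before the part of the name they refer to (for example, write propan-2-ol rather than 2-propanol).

The parent chain contains 6 carbons (hexane).
The numbering direction is chosen so that the substituent locant set {3} is lower than {4} at the first point of difference.
That gives a methyl group at C-3.
The name is 3-methylhexane.

3-methylhexane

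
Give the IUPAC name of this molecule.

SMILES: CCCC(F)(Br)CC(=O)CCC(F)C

7-bromo-2,7-difluorodecan-5-one

Counting along the main chain through the carbonyl gives 10 carbons: the parent is decane.
The highest-priority functional group is a ketone (C=O on an internal carbon), so the name ends in -one.
Number the chain so that numbering from this end puts the carbonyl group at C-5 rather than C-6.
That gives the carbonyl at C-5; a bromo group at C-7; fluoro groups at C-2 and C-7.
Prefixes are listed alphabetically: bromo, fluoro.
Assembling the pieces gives 7-bromo-2,7-difluorodecan-5-one.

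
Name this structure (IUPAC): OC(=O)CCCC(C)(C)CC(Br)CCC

7-bromo-5,5-dimethyldecanoic acid

Counting along the main chain through the –COOH group gives 10 carbons: the parent is decane.
A carboxylic acid (terminal –COOH) is the principal characteristic group, giving the suffix -oic acid.
Choose the numbering such that the carboxylic acid carbon is C-1 by definition.
That gives a bromo group at C-7; two methyl groups at C-5.
Prefixes are listed alphabetically: bromo, methyl.
Putting it together: 7-bromo-5,5-dimethyldecanoic acid.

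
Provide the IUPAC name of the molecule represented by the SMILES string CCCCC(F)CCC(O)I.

Counting along the main chain through the –OH group gives 8 carbons: the parent is octane.
The highest-priority functional group is an alcohol (–OH), so the name ends in -ol.
The numbering direction is chosen so that numbering from this end puts the hydroxyl group at C-1 rather than C-8.
This places the hydroxyl at C-1; a fluoro group at C-4; an iodo group at C-1.
Prefixes are listed alphabetically: fluoro, iodo.
The name is 4-fluoro-1-iodooctan-1-ol.

4-fluoro-1-iodooctan-1-ol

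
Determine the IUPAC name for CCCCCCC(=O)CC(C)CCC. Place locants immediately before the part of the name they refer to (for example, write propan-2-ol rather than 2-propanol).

4-methyldodecan-6-one

Counting along the main chain through the carbonyl gives 12 carbons: the parent is dodecane.
The principal characteristic group is a ketone (C=O on an internal carbon), named with the suffix -one.
Choose the numbering such that numbering from this end puts the carbonyl group at C-6 rather than C-7.
With this numbering: the carbonyl at C-6; a methyl group at C-4.
Assembling the pieces gives 4-methyldodecan-6-one.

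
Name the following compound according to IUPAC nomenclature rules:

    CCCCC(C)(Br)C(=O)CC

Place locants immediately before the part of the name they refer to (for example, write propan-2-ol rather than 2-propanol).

4-bromo-4-methyloctan-3-one

Counting along the main chain through the carbonyl gives 8 carbons: the parent is octane.
The principal characteristic group is a ketone (C=O on an internal carbon), named with the suffix -one.
The numbering direction is chosen so that numbering from this end puts the carbonyl group at C-3 rather than C-6.
This places the carbonyl at C-3; a bromo group at C-4; a methyl group at C-4.
Substituent prefixes are cited in alphabetical order (multiplying prefixes like di-/tri- are ignored for ordering).
Assembling the pieces gives 4-bromo-4-methyloctan-3-one.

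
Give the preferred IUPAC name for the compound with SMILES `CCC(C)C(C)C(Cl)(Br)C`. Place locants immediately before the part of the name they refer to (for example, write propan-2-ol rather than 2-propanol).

2-bromo-2-chloro-3,4-dimethylhexane

The longest continuous carbon chain has 6 atoms, so the parent hydride is hexane.
The numbering direction is chosen so that the substituent locant set {2,2,3,4} is lower than {3,4,5,5} at the first point of difference.
This places a bromo group at C-2; a chloro group at C-2; methyl groups at C-3 and C-4.
The substituents are ordered alphabetically, ignoring any di-/tri- multipliers.
Assembling the pieces gives 2-bromo-2-chloro-3,4-dimethylhexane.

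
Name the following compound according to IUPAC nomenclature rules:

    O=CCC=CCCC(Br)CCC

7-bromodec-3-enal

The longest chain bearing the –CHO group and the multiple bond is 10 carbons long (decane).
The principal characteristic group is an aldehyde (terminal –CHO), named with the suffix -al.
The chain contains a C=C double bond, so the unsaturation ending is -ene.
Choose the numbering such that the aldehyde carbon is C-1 by definition.
That gives the double bond between C-3 and C-4; a bromo group at C-7.
Putting it together: 7-bromodec-3-enal.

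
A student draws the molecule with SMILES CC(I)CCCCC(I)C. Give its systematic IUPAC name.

The parent chain contains 8 carbons (octane).
Numbering from either end gives identical locants here.
That gives iodo groups at C-2 and C-7.
The name is 2,7-diiodooctane.

2,7-diiodooctane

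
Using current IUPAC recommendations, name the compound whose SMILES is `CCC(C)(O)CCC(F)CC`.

The longest chain bearing the –OH group is 8 carbons long (octane).
The principal characteristic group is an alcohol (–OH), named with the suffix -ol.
The numbering direction is chosen so that numbering from this end puts the hydroxyl group at C-3 rather than C-6.
With this numbering: the hydroxyl at C-3; a fluoro group at C-6; a methyl group at C-3.
The substituents are ordered alphabetically, ignoring any di-/tri- multipliers.
Assembling the pieces gives 6-fluoro-3-methyloctan-3-ol.

6-fluoro-3-methyloctan-3-ol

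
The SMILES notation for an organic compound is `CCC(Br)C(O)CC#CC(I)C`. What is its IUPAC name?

3-bromo-8-iodonon-6-yn-4-ol

The longest chain bearing the –OH group and the multiple bond is 9 carbons long (nonane).
The principal characteristic group is an alcohol (–OH), named with the suffix -ol.
A C≡C triple bond in the chain gives the infix -yne-.
Number the chain so that numbering from this end puts the hydroxyl group at C-4 rather than C-6.
With this numbering: the hydroxyl at C-4; the triple bond between C-6 and C-7; a bromo group at C-3; an iodo group at C-8.
The substituents are ordered alphabetically, ignoring any di-/tri- multipliers.
The name is 3-bromo-8-iodonon-6-yn-4-ol.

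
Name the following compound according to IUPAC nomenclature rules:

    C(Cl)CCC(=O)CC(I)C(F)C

1-chloro-7-fluoro-6-iodooctan-4-one

Counting along the main chain through the carbonyl gives 8 carbons: the parent is octane.
A ketone (C=O on an internal carbon) is the principal characteristic group, giving the suffix -one.
Number the chain so that numbering from this end puts the carbonyl group at C-4 rather than C-5.
With this numbering: the carbonyl at C-4; a chloro group at C-1; a fluoro group at C-7; an iodo group at C-6.
The substituents are ordered alphabetically, ignoring any di-/tri- multipliers.
The name is 1-chloro-7-fluoro-6-iodooctan-4-one.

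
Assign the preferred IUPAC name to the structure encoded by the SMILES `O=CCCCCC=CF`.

7-fluorohept-6-enal

Counting along the main chain through the –CHO group and the multiple bond gives 7 carbons: the parent is heptane.
The principal characteristic group is an aldehyde (terminal –CHO), named with the suffix -al.
The chain contains a C=C double bond, so the unsaturation ending is -ene.
The numbering direction is chosen so that the aldehyde carbon is C-1 by definition.
With this numbering: the double bond between C-6 and C-7; a fluoro group at C-7.
The name is 7-fluorohept-6-enal.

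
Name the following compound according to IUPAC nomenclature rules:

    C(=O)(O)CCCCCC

heptanoic acid

The longest chain bearing the –COOH group is 7 carbons long (heptane).
The principal characteristic group is a carboxylic acid (terminal –COOH), named with the suffix -oic acid.
The numbering direction is chosen so that the carboxylic acid carbon is C-1 by definition.
The name is heptanoic acid.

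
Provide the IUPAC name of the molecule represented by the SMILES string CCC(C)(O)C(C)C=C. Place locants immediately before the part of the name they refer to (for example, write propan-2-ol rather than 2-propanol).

The longest carbon chain that includes the –OH group and the multiple bond has 6 carbons, so the parent hydride is hexane.
The principal characteristic group is an alcohol (–OH), named with the suffix -ol.
There is one C=C double bond, indicated by the ending -ene.
The numbering direction is chosen so that numbering from this end puts the hydroxyl group at C-3 rather than C-4.
This places the hydroxyl at C-3; the double bond between C-5 and C-6; methyl groups at C-3 and C-4.
The name is 3,4-dimethylhex-5-en-3-ol.

3,4-dimethylhex-5-en-3-ol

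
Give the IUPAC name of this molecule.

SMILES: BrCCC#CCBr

1,5-dibromopent-2-yne

Counting along the main chain through the multiple bond gives 5 carbons: the parent is pentane.
There is one C≡C triple bond, indicated by the ending -yne.
The numbering direction is chosen so that numbering from this end puts the triple bond at C-2 rather than C-3.
This places the triple bond between C-2 and C-3; bromo groups at C-1 and C-5.
The name is 1,5-dibromopent-2-yne.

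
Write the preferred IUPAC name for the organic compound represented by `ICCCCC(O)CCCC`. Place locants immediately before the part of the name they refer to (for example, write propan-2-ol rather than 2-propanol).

1-iodononan-5-ol

Counting along the main chain through the –OH group gives 9 carbons: the parent is nonane.
An alcohol (–OH) is the principal characteristic group, giving the suffix -ol.
Number the chain so that the substituent locant set {1} is lower than {9} at the first point of difference.
That gives the hydroxyl at C-5; an iodo group at C-1.
Assembling the pieces gives 1-iodononan-5-ol.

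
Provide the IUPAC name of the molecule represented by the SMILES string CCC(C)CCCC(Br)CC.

3-bromo-7-methylnonane

The longest carbon chain is 9 atoms: the parent is nonane.
Choose the numbering such that the locant sets are identical either way, so the alphabetically earlier bromo substituent takes the lower locant (3 rather than 7).
That gives a bromo group at C-3; a methyl group at C-7.
The substituents are ordered alphabetically, ignoring any di-/tri- multipliers.
The name is 3-bromo-7-methylnonane.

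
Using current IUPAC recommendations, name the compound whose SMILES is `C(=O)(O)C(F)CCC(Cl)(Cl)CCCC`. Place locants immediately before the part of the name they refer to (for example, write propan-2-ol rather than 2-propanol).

5,5-dichloro-2-fluorononanoic acid

The longest chain bearing the –COOH group is 9 carbons long (nonane).
The highest-priority functional group is a carboxylic acid (terminal –COOH), so the name ends in -oic acid.
Choose the numbering such that the carboxylic acid carbon is C-1 by definition.
This places two chloro groups at C-5; a fluoro group at C-2.
The substituents are ordered alphabetically, ignoring any di-/tri- multipliers.
Putting it together: 5,5-dichloro-2-fluorononanoic acid.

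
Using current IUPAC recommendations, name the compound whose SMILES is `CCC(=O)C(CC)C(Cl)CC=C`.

5-chloro-4-ethyloct-7-en-3-one

The longest chain bearing the carbonyl and the multiple bond is 8 carbons long (octane).
The highest-priority functional group is a ketone (C=O on an internal carbon), so the name ends in -one.
The chain contains a C=C double bond, so the unsaturation ending is -ene.
Number the chain so that numbering from this end puts the carbonyl group at C-3 rather than C-6.
With this numbering: the carbonyl at C-3; the double bond between C-7 and C-8; a chloro group at C-5; an ethyl group at C-4.
The substituents are ordered alphabetically, ignoring any di-/tri- multipliers.
Assembling the pieces gives 5-chloro-4-ethyloct-7-en-3-one.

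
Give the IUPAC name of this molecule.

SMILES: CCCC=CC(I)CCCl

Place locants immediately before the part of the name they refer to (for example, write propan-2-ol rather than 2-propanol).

Counting along the main chain through the multiple bond gives 8 carbons: the parent is octane.
There is one C=C double bond, indicated by the ending -ene.
Number the chain so that the substituent locant set {1,3} is lower than {6,8} at the first point of difference.
This places the double bond between C-4 and C-5; a chloro group at C-1; an iodo group at C-3.
The substituents are ordered alphabetically, ignoring any di-/tri- multipliers.
The name is 1-chloro-3-iodooct-4-ene.

1-chloro-3-iodooct-4-ene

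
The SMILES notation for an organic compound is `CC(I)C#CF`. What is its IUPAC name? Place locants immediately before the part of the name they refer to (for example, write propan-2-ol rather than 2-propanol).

Counting along the main chain through the multiple bond gives 4 carbons: the parent is butane.
There is one C≡C triple bond, indicated by the ending -yne.
Number the chain so that numbering from this end puts the triple bond at C-1 rather than C-3.
With this numbering: the triple bond between C-1 and C-2; a fluoro group at C-1; an iodo group at C-3.
Prefixes are listed alphabetically: fluoro, iodo.
The name is 1-fluoro-3-iodobut-1-yne.

1-fluoro-3-iodobut-1-yne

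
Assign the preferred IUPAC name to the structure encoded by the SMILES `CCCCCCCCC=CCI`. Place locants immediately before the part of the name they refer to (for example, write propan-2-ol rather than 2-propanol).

Counting along the main chain through the multiple bond gives 11 carbons: the parent is undecane.
A C=C double bond in the chain gives the infix -ene-.
Choose the numbering such that numbering from this end puts the double bond at C-2 rather than C-9.
With this numbering: the double bond between C-2 and C-3; an iodo group at C-1.
Putting it together: 1-iodoundec-2-ene.

1-iodoundec-2-ene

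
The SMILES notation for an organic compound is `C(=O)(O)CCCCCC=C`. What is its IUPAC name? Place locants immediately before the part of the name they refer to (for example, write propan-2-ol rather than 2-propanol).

The longest carbon chain that includes the –COOH group and the multiple bond has 8 carbons, so the parent hydride is octane.
The principal characteristic group is a carboxylic acid (terminal –COOH), named with the suffix -oic acid.
A C=C double bond in the chain gives the infix -ene-.
Number the chain so that the carboxylic acid carbon is C-1 by definition.
With this numbering: the double bond between C-7 and C-8.
The name is oct-7-enoic acid.

oct-7-enoic acid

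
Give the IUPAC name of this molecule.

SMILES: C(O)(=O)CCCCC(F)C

The longest chain bearing the –COOH group is 7 carbons long (heptane).
The highest-priority functional group is a carboxylic acid (terminal –COOH), so the name ends in -oic acid.
The numbering direction is chosen so that the carboxylic acid carbon is C-1 by definition.
With this numbering: a fluoro group at C-6.
The name is 6-fluoroheptanoic acid.

6-fluoroheptanoic acid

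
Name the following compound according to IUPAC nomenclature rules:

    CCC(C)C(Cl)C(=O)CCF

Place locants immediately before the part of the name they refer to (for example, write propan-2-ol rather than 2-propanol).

4-chloro-1-fluoro-5-methylheptan-3-one

The longest carbon chain that includes the carbonyl has 7 carbons, so the parent hydride is heptane.
A ketone (C=O on an internal carbon) is the principal characteristic group, giving the suffix -one.
The numbering direction is chosen so that numbering from this end puts the carbonyl group at C-3 rather than C-5.
With this numbering: the carbonyl at C-3; a chloro group at C-4; a fluoro group at C-1; a methyl group at C-5.
Substituent prefixes are cited in alphabetical order (multiplying prefixes like di-/tri- are ignored for ordering).
Putting it together: 4-chloro-1-fluoro-5-methylheptan-3-one.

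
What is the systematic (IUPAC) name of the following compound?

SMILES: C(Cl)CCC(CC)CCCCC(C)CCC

1-chloro-4-ethyl-9-methyldodecane

The longest carbon chain is 12 atoms: the parent is dodecane.
The numbering direction is chosen so that the substituent locant set {1,4,9} is lower than {4,9,12} at the first point of difference.
That gives a chloro group at C-1; an ethyl group at C-4; a methyl group at C-9.
The substituents are ordered alphabetically, ignoring any di-/tri- multipliers.
Putting it together: 1-chloro-4-ethyl-9-methyldodecane.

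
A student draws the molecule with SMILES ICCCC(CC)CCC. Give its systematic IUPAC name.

4-ethyl-1-iodoheptane

The longest carbon chain is 7 atoms: the parent is heptane.
The numbering direction is chosen so that the substituent locant set {1,4} is lower than {4,7} at the first point of difference.
With this numbering: an ethyl group at C-4; an iodo group at C-1.
Substituent prefixes are cited in alphabetical order (multiplying prefixes like di-/tri- are ignored for ordering).
Putting it together: 4-ethyl-1-iodoheptane.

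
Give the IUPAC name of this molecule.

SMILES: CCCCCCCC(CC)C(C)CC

4-ethyl-3-methylundecane

The longest carbon chain is 11 atoms: the parent is undecane.
The numbering direction is chosen so that the substituent locant set {3,4} is lower than {8,9} at the first point of difference.
That gives an ethyl group at C-4; a methyl group at C-3.
Substituent prefixes are cited in alphabetical order (multiplying prefixes like di-/tri- are ignored for ordering).
Putting it together: 4-ethyl-3-methylundecane.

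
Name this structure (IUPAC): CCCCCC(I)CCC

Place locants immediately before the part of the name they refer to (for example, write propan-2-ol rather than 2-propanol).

The parent chain contains 9 carbons (nonane).
Number the chain so that the substituent locant set {4} is lower than {6} at the first point of difference.
This places an iodo group at C-4.
Assembling the pieces gives 4-iodononane.

4-iodononane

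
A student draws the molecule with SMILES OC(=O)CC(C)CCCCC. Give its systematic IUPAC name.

3-methyloctanoic acid

The longest carbon chain that includes the –COOH group has 8 carbons, so the parent hydride is octane.
A carboxylic acid (terminal –COOH) is the principal characteristic group, giving the suffix -oic acid.
Choose the numbering such that the carboxylic acid carbon is C-1 by definition.
This places a methyl group at C-3.
The name is 3-methyloctanoic acid.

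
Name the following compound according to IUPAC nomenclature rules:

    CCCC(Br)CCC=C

5-bromooct-1-ene

Counting along the main chain through the multiple bond gives 8 carbons: the parent is octane.
The chain contains a C=C double bond, so the unsaturation ending is -ene.
The numbering direction is chosen so that numbering from this end puts the double bond at C-1 rather than C-7.
With this numbering: the double bond between C-1 and C-2; a bromo group at C-5.
Assembling the pieces gives 5-bromooct-1-ene.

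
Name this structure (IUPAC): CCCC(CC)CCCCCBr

The longest carbon chain is 9 atoms: the parent is nonane.
Number the chain so that the substituent locant set {1,6} is lower than {4,9} at the first point of difference.
With this numbering: a bromo group at C-1; an ethyl group at C-6.
Substituent prefixes are cited in alphabetical order (multiplying prefixes like di-/tri- are ignored for ordering).
Putting it together: 1-bromo-6-ethylnonane.

1-bromo-6-ethylnonane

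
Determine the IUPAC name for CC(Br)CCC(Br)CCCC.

The parent chain contains 9 carbons (nonane).
The numbering direction is chosen so that the substituent locant set {2,5} is lower than {5,8} at the first point of difference.
That gives bromo groups at C-2 and C-5.
The name is 2,5-dibromononane.

2,5-dibromononane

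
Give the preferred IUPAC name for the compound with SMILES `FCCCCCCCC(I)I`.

The longest continuous carbon chain has 8 atoms, so the parent hydride is octane.
Number the chain so that the substituent locant set {1,1,8} is lower than {1,8,8} at the first point of difference.
With this numbering: a fluoro group at C-8; two iodo groups at C-1.
Prefixes are listed alphabetically: fluoro, iodo.
The name is 8-fluoro-1,1-diiodooctane.

8-fluoro-1,1-diiodooctane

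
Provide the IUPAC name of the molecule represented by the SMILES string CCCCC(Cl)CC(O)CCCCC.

8-chlorododecan-6-ol

The longest chain bearing the –OH group is 12 carbons long (dodecane).
The principal characteristic group is an alcohol (–OH), named with the suffix -ol.
Number the chain so that numbering from this end puts the hydroxyl group at C-6 rather than C-7.
That gives the hydroxyl at C-6; a chloro group at C-8.
Putting it together: 8-chlorododecan-6-ol.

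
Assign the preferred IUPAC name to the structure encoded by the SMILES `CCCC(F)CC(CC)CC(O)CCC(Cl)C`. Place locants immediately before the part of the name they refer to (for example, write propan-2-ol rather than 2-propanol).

The longest carbon chain that includes the –OH group has 12 carbons, so the parent hydride is dodecane.
An alcohol (–OH) is the principal characteristic group, giving the suffix -ol.
Number the chain so that numbering from this end puts the hydroxyl group at C-5 rather than C-8.
With this numbering: the hydroxyl at C-5; a chloro group at C-2; an ethyl group at C-7; a fluoro group at C-9.
The substituents are ordered alphabetically, ignoring any di-/tri- multipliers.
Assembling the pieces gives 2-chloro-7-ethyl-9-fluorododecan-5-ol.

2-chloro-7-ethyl-9-fluorododecan-5-ol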